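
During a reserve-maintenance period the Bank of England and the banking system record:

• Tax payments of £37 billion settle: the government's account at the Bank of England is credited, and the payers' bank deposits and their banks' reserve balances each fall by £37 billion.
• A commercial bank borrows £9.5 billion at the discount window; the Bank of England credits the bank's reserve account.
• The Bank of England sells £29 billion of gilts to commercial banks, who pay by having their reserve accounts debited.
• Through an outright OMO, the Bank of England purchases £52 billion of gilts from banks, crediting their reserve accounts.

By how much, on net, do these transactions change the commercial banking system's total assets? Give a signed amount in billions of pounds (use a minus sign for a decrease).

Bank of England balance sheet:
  Assets:      Securities +£23B, Loans to banks +£9.5B
  Liabilities: Bank reserves −£4.5B, Government deposits +£37B
Commercial banking system:
  Assets:      Reserves at CB −£4.5B, Securities −£23B
  Liabilities: Checkable deposits −£37B, Borrowings from CB +£9.5B
Change in total bank assets = -£27.5 billion.

-£27.5 billion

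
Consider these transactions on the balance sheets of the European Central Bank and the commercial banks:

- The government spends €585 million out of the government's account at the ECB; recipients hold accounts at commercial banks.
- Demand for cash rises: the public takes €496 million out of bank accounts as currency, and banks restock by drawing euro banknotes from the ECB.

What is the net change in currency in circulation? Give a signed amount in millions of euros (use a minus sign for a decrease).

Government spending €585 million: no currency enters or leaves circulation → 0.
Currency withdrawal €496 million: notes leave the central bank → +€496M.
Net: 0 + 496 = +€496 million.

+€496 million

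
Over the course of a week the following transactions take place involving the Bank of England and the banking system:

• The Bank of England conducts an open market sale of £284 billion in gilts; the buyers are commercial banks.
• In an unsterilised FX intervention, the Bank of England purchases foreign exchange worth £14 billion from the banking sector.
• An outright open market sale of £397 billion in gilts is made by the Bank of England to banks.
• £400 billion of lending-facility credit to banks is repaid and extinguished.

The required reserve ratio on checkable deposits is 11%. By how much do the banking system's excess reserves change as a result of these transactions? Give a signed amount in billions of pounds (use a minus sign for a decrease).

-£1067 billion

OMO sale (to banks) £284 billion: reserves −£284B, deposits 0.
FX purchase £14 billion: reserves +£14B, deposits 0.
OMO sale (to banks) £397 billion: reserves −£397B, deposits 0.
Discount-window repayment £400 billion: reserves −£400B, deposits 0.
Totals: Δreserves = −£1067B, Δdeposits = 0.
Δrequired reserves = 11% × 0 = 0.
Δexcess reserves = Δreserves − Δrequired = −£1067B − (0) = -£1067 billion.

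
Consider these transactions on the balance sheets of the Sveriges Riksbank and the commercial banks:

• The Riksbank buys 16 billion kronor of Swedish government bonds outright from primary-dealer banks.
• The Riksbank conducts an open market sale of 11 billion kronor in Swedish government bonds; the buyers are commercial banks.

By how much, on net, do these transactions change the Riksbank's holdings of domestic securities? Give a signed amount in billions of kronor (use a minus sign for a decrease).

Riksbank balance sheet:
  Assets:      Securities +5B
  Liabilities: Bank reserves +5B
Commercial banking system:
  Assets:      Reserves at CB +5B, Securities −5B
  Liabilities: no change
So the change in the Riksbank's holdings of domestic securities is +5 billion.

+5 billion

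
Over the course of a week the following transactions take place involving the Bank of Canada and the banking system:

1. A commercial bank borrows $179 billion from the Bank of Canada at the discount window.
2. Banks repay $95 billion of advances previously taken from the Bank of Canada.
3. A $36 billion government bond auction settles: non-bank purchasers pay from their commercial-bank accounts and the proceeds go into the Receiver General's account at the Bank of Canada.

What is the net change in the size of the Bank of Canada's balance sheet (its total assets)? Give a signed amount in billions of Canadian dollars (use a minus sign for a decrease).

Discount-window loan $179 billion: a Bank of Canada asset is acquired → +$179B.
Discount-window repayment $95 billion: a Bank of Canada asset is shed → −$95B.
Government account inflow $36 billion: only the composition of liabilities changes → 0.
Net: 179 − 95 + 0 = +$84 billion.

+$84 billion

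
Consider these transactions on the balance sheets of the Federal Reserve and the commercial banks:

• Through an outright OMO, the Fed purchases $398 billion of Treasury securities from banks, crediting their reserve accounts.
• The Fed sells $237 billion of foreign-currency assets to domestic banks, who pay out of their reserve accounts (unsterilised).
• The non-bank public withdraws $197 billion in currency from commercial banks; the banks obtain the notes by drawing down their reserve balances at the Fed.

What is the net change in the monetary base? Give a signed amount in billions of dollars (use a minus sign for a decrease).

OMO purchase (from banks) $398 billion: Fed balance sheet expands → +$398B.
FX sale $237 billion: Fed balance sheet contracts → −$237B.
Currency withdrawal $197 billion: just a shift between currency and reserves — both are base money → 0.
Net: 398 − 237 + 0 = +$161 billion.

+$161 billion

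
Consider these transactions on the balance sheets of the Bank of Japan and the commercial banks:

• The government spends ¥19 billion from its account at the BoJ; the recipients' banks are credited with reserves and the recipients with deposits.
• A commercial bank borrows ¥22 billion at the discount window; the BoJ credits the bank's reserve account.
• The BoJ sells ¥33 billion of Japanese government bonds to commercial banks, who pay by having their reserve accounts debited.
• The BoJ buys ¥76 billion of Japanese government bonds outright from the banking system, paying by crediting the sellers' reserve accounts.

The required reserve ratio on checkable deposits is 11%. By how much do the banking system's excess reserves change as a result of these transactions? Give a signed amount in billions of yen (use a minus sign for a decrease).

+¥81.91 billion

Government spending ¥19 billion: reserves +¥19B, deposits +¥19B.
Discount-window loan ¥22 billion: reserves +¥22B, deposits 0.
OMO sale (to banks) ¥33 billion: reserves −¥33B, deposits 0.
OMO purchase (from banks) ¥76 billion: reserves +¥76B, deposits 0.
Totals: Δreserves = +¥84B, Δdeposits = +¥19B.
Δrequired reserves = 11% × +¥19B = +¥2.09B.
Δexcess reserves = Δreserves − Δrequired = +¥84B − (+¥2.09B) = +¥81.91 billion.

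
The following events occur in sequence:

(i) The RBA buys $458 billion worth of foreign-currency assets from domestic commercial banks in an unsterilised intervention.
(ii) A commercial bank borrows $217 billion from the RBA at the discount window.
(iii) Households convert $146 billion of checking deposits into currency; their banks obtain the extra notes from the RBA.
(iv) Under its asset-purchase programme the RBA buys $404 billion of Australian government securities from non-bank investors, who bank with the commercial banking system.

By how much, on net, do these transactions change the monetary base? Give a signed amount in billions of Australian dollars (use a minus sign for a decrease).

+$1079 billion

FX purchase $458 billion: RBA balance sheet expands → +$458B.
Discount-window loan $217 billion: RBA balance sheet expands → +$217B.
Currency withdrawal $146 billion: just a shift between currency and reserves — both are base money → 0.
Asset purchase (from non-banks) $404 billion: RBA balance sheet expands → +$404B.
Net: 458 + 217 + 0 + 404 = +$1079 billion.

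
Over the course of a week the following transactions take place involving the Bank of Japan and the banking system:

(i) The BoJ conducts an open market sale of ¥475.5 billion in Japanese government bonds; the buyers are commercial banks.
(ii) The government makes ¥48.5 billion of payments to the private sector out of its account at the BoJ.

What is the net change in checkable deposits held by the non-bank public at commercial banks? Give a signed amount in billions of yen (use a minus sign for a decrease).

BoJ balance sheet:
  Assets:      Securities −¥475.5B
  Liabilities: Bank reserves −¥427B, Government deposits −¥48.5B
Commercial banking system:
  Assets:      Reserves at CB −¥427B, Securities +¥475.5B
  Liabilities: Checkable deposits +¥48.5B
So the change in checkable deposits held by the non-bank public at commercial banks is +¥48.5 billion.

+¥48.5 billion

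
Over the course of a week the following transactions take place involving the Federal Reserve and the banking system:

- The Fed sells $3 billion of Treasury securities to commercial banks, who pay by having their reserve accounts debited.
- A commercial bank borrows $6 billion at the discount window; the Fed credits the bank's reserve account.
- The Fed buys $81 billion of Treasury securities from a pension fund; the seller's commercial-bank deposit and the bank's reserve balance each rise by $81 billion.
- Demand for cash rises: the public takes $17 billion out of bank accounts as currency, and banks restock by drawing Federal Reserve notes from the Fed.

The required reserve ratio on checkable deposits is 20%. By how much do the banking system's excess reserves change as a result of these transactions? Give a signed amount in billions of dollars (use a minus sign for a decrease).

+$54.2 billion

OMO sale (to banks) $3 billion: reserves −$3B, deposits 0.
Discount-window loan $6 billion: reserves +$6B, deposits 0.
Asset purchase (from non-banks) $81 billion: reserves +$81B, deposits +$81B.
Currency withdrawal $17 billion: reserves −$17B, deposits −$17B.
Totals: Δreserves = +$67B, Δdeposits = +$64B.
Δrequired reserves = 20% × +$64B = +$12.8B.
Δexcess reserves = Δreserves − Δrequired = +$67B − (+$12.8B) = +$54.2 billion.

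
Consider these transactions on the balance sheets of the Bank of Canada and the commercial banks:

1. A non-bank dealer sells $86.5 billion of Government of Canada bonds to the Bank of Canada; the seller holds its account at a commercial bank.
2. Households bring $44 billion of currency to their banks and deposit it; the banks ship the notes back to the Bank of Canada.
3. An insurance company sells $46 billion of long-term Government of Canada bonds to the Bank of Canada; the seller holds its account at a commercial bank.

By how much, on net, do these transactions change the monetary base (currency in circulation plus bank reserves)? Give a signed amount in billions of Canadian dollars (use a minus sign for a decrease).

+$132.5 billion

Bank of Canada balance sheet:
  Assets:      Securities +$132.5B
  Liabilities: Bank reserves +$176.5B, Currency in circulation −$44B
Monetary base = currency + reserves: −$44B + (+$176.5B) = +$132.5 billion.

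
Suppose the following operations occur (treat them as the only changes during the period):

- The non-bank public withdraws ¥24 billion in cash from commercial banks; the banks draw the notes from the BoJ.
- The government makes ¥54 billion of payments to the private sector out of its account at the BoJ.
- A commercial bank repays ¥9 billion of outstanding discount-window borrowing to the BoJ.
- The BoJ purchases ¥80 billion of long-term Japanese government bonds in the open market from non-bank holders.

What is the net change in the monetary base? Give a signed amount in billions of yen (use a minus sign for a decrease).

BoJ balance sheet:
  Assets:      Securities +¥80B, Loans to banks −¥9B
  Liabilities: Bank reserves +¥101B, Currency in circulation +¥24B, Government deposits −¥54B
Monetary base = currency + reserves: +¥24B + (+¥101B) = +¥125 billion.

+¥125 billion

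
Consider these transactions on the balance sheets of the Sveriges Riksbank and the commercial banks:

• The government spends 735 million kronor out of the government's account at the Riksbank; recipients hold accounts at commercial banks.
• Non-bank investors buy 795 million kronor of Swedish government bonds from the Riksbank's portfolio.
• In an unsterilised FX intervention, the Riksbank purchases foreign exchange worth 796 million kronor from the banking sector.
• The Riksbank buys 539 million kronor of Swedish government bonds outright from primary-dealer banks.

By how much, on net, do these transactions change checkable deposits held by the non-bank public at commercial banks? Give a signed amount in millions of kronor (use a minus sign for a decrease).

Government spending 735 million kronor: non-bank counterparties' bank balances rise → +735M.
Asset sale (to non-banks) 795 million kronor: non-bank counterparties' bank balances fall → −795M.
FX purchase 796 million kronor: the counterparty is a bank, so public deposits are unchanged → 0.
OMO purchase (from banks) 539 million kronor: the counterparty is a bank, so public deposits are unchanged → 0.
Net: 735 − 795 + 0 + 0 = -60 million.

-60 million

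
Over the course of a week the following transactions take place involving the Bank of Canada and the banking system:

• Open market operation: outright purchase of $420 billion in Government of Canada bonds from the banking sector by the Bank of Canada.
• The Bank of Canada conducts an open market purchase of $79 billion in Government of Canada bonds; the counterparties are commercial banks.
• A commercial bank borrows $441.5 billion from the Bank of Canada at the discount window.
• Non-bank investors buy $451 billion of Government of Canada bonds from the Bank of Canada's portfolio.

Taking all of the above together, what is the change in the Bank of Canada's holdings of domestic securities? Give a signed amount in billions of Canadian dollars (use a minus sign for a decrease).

+$48 billion

OMO purchase (from banks) $420 billion: securities added to the Bank of Canada's portfolio → +$420B.
OMO purchase (from banks) $79 billion: securities added to the Bank of Canada's portfolio → +$79B.
Discount-window loan $441.5 billion: the Bank of Canada's securities portfolio is untouched → 0.
Asset sale (to non-banks) $451 billion: securities removed from the Bank of Canada's portfolio → −$451B.
Net: 420 + 79 + 0 − 451 = +$48 billion.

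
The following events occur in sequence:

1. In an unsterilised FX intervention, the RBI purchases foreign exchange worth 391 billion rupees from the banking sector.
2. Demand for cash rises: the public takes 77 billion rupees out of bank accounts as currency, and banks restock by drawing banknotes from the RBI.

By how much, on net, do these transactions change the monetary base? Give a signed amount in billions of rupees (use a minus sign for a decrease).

RBI balance sheet:
  Assets:      Foreign assets +391B
  Liabilities: Bank reserves +314B, Currency in circulation +77B
Monetary base = currency + reserves: +77B + (+314B) = +391 billion.

+391 billion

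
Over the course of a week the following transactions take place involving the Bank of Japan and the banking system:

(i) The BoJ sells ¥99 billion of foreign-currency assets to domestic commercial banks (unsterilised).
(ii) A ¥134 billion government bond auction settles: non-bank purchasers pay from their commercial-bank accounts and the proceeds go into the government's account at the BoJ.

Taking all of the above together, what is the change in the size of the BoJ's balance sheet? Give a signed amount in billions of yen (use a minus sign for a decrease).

FX sale ¥99 billion: a BoJ asset is shed → −¥99B.
Government account inflow ¥134 billion: only the composition of liabilities changes → 0.
Net: −99 + 0 = -¥99 billion.

-¥99 billion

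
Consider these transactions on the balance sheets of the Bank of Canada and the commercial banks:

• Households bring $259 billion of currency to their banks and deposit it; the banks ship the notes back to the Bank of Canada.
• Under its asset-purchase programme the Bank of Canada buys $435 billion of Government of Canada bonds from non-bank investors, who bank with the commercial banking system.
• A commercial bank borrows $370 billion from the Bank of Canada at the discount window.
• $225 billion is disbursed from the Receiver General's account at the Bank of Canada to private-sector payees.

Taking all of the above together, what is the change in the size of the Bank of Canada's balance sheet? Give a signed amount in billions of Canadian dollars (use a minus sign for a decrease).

+$805 billion

Bank of Canada balance sheet:
  Assets:      Securities +$435B, Loans to banks +$370B
  Liabilities: Bank reserves +$1289B, Currency in circulation −$259B, Government deposits −$225B
Change in total Bank of Canada assets = +$805 billion.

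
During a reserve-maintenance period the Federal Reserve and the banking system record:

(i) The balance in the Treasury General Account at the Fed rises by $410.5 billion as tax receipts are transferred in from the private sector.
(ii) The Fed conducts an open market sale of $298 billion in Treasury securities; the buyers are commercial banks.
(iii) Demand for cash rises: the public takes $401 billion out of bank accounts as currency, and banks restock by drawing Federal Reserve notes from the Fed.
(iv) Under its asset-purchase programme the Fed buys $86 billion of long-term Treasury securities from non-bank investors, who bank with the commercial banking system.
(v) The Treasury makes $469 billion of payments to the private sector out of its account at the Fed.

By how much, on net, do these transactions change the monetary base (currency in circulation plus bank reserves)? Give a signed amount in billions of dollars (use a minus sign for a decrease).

-$153.5 billion

Government account inflow $410.5 billion: reserves shift to a non-base liability → −$410.5B.
OMO sale (to banks) $298 billion: Fed balance sheet contracts → −$298B.
Currency withdrawal $401 billion: just a shift between currency and reserves — both are base money → 0.
Asset purchase (from non-banks) $86 billion: Fed balance sheet expands → +$86B.
Government spending $469 billion: a non-base liability converts back to reserves → +$469B.
Net: −410.5 − 298 + 0 + 86 + 469 = -$153.5 billion.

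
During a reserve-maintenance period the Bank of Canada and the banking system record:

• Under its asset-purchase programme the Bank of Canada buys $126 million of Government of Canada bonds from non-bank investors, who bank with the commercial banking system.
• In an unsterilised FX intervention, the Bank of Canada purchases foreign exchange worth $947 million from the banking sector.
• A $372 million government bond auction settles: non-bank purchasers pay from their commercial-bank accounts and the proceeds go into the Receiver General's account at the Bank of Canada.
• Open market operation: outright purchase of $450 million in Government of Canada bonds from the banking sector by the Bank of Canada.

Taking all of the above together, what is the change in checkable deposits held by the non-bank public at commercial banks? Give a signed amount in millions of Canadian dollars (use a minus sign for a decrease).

Asset purchase (from non-banks) $126 million: non-bank counterparties' bank balances rise → +$126M.
FX purchase $947 million: the counterparty is a bank, so public deposits are unchanged → 0.
Government account inflow $372 million: non-bank counterparties' bank balances fall → −$372M.
OMO purchase (from banks) $450 million: the counterparty is a bank, so public deposits are unchanged → 0.
Net: 126 + 0 − 372 + 0 = -$246 million.

-$246 million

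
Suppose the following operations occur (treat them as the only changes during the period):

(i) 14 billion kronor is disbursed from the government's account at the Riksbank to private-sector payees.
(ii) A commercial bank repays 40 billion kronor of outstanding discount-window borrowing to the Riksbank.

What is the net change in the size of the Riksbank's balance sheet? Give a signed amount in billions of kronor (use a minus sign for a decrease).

-40 billion

Government spending 14 billion kronor: only the composition of liabilities changes → 0.
Discount-window repayment 40 billion kronor: a Riksbank asset is shed → −40B.
Net: 0 − 40 = -40 billion.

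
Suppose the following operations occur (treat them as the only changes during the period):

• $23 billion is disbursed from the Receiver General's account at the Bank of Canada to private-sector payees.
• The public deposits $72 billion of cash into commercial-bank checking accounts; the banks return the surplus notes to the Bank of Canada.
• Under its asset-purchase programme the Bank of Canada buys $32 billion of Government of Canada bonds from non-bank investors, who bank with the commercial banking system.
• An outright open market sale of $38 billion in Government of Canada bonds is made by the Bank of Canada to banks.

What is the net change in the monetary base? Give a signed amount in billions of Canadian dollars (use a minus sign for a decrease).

+$17 billion

Government spending $23 billion: a non-base liability converts back to reserves → +$23B.
Currency deposit $72 billion: just a shift between currency and reserves — both are base money → 0.
Asset purchase (from non-banks) $32 billion: Bank of Canada balance sheet expands → +$32B.
OMO sale (to banks) $38 billion: Bank of Canada balance sheet contracts → −$38B.
Net: 23 + 0 + 32 − 38 = +$17 billion.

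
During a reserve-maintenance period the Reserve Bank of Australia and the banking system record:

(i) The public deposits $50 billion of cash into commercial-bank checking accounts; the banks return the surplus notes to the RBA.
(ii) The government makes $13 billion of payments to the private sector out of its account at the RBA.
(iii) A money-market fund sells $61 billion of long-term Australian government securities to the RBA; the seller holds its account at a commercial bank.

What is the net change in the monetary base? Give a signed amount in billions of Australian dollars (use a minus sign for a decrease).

+$74 billion

RBA balance sheet:
  Assets:      Securities +$61B
  Liabilities: Bank reserves +$124B, Currency in circulation −$50B, Government deposits −$13B
Commercial banking system:
  Assets:      Reserves at CB +$124B
  Liabilities: Checkable deposits +$124B
Monetary base = currency + reserves: −$50B + (+$124B) = +$74 billion.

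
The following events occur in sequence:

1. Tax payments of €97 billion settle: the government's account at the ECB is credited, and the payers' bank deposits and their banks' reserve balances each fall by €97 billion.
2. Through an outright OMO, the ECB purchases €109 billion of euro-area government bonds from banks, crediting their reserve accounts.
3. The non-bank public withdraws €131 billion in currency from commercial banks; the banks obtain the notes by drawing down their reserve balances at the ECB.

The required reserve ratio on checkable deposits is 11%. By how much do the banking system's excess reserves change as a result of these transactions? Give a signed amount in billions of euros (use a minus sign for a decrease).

-€93.92 billion

Government account inflow €97 billion: reserves −€97B, deposits −€97B.
OMO purchase (from banks) €109 billion: reserves +€109B, deposits 0.
Currency withdrawal €131 billion: reserves −€131B, deposits −€131B.
Totals: Δreserves = −€119B, Δdeposits = −€228B.
Δrequired reserves = 11% × −€228B = −€25.08B.
Δexcess reserves = Δreserves − Δrequired = −€119B − (−€25.08B) = -€93.92 billion.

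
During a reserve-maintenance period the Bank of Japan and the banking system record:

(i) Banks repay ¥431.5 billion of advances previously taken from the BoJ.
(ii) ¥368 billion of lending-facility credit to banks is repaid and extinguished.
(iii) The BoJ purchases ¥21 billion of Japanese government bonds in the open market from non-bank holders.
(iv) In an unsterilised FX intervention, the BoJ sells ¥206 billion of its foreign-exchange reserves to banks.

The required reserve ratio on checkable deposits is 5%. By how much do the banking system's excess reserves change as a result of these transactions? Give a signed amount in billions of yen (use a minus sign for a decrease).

Discount-window repayment ¥431.5 billion: reserves −¥431.5B, deposits 0.
Discount-window repayment ¥368 billion: reserves −¥368B, deposits 0.
Asset purchase (from non-banks) ¥21 billion: reserves +¥21B, deposits +¥21B.
FX sale ¥206 billion: reserves −¥206B, deposits 0.
Totals: Δreserves = −¥984.5B, Δdeposits = +¥21B.
Δrequired reserves = 5% × +¥21B = +¥1.05B.
Δexcess reserves = Δreserves − Δrequired = −¥984.5B − (+¥1.05B) = -¥985.55 billion.

-¥985.55 billion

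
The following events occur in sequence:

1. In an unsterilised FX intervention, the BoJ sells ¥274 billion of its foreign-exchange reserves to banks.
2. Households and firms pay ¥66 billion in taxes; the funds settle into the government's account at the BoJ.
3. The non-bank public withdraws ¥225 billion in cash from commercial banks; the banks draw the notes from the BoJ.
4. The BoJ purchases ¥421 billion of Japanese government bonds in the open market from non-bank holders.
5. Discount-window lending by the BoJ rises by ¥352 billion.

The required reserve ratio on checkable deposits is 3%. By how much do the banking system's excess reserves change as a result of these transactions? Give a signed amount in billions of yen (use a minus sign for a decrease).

+¥204.1 billion

FX sale ¥274 billion: reserves −¥274B, deposits 0.
Government account inflow ¥66 billion: reserves −¥66B, deposits −¥66B.
Currency withdrawal ¥225 billion: reserves −¥225B, deposits −¥225B.
Asset purchase (from non-banks) ¥421 billion: reserves +¥421B, deposits +¥421B.
Discount-window loan ¥352 billion: reserves +¥352B, deposits 0.
Totals: Δreserves = +¥208B, Δdeposits = +¥130B.
Δrequired reserves = 3% × +¥130B = +¥3.9B.
Δexcess reserves = Δreserves − Δrequired = +¥208B − (+¥3.9B) = +¥204.1 billion.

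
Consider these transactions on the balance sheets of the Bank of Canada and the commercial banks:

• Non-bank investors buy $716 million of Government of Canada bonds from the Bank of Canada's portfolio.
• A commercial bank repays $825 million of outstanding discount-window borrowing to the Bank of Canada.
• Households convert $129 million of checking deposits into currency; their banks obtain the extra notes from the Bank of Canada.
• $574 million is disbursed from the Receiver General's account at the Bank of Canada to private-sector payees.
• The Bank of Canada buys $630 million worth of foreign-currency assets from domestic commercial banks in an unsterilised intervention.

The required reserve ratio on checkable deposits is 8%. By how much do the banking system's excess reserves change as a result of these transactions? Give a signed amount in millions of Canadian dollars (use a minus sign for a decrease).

Asset sale (to non-banks) $716 million: reserves −$716M, deposits −$716M.
Discount-window repayment $825 million: reserves −$825M, deposits 0.
Currency withdrawal $129 million: reserves −$129M, deposits −$129M.
Government spending $574 million: reserves +$574M, deposits +$574M.
FX purchase $630 million: reserves +$630M, deposits 0.
Totals: Δreserves = −$466M, Δdeposits = −$271M.
Δrequired reserves = 8% × −$271M = −$21.68M.
Δexcess reserves = Δreserves − Δrequired = −$466M − (−$21.68M) = -$444.32 million.

-$444.32 million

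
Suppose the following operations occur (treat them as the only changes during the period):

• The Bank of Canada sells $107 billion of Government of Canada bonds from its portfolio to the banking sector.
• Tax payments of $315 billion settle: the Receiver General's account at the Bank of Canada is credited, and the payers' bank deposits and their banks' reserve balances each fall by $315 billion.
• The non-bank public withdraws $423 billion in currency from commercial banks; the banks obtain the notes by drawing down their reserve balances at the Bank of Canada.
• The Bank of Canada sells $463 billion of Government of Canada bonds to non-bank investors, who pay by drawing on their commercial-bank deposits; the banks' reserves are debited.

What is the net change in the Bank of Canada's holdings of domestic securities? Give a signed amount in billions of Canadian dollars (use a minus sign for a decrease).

-$570 billion

OMO sale (to banks) $107 billion: securities removed from the Bank of Canada's portfolio → −$107B.
Government account inflow $315 billion: the Bank of Canada's securities portfolio is untouched → 0.
Currency withdrawal $423 billion: the Bank of Canada's securities portfolio is untouched → 0.
Asset sale (to non-banks) $463 billion: securities removed from the Bank of Canada's portfolio → −$463B.
Net: −107 + 0 + 0 − 463 = -$570 billion.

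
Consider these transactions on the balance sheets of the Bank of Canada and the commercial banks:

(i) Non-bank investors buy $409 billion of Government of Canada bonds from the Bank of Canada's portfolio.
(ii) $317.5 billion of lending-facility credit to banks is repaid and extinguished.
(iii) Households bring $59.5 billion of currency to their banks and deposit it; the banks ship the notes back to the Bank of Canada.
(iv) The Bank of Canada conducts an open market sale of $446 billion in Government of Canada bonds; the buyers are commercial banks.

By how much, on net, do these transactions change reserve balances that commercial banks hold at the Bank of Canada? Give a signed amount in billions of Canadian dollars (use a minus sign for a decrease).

-$1113 billion

Bank of Canada balance sheet:
  Assets:      Securities −$855B, Loans to banks −$317.5B
  Liabilities: Bank reserves −$1113B, Currency in circulation −$59.5B
So the change in reserve balances that commercial banks hold at the Bank of Canada is -$1113 billion.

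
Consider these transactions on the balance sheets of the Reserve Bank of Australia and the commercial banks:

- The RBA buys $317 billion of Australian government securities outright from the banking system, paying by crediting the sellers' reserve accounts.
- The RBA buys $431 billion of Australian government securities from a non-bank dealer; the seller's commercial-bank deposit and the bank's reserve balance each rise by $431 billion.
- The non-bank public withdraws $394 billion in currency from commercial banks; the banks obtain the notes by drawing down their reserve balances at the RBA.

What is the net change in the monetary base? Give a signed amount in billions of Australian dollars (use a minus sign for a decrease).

+$748 billion

OMO purchase (from banks) $317 billion: RBA balance sheet expands → +$317B.
Asset purchase (from non-banks) $431 billion: RBA balance sheet expands → +$431B.
Currency withdrawal $394 billion: just a shift between currency and reserves — both are base money → 0.
Net: 317 + 431 + 0 = +$748 billion.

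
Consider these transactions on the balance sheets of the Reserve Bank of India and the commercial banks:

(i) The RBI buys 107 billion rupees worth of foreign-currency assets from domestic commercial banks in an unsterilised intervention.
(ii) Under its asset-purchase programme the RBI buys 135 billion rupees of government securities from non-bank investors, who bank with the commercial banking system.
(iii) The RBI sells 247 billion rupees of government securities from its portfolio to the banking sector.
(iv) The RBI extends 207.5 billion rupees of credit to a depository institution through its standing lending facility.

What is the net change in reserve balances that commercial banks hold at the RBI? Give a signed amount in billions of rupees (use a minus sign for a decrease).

+202.5 billion

FX purchase 107 billion rupees: the RBI pays by crediting reserve accounts → +107B.
Asset purchase (from non-banks) 135 billion rupees: the RBI pays by crediting reserve accounts → +135B.
OMO sale (to banks) 247 billion rupees: the buying banks pay out of their reserve balances → −247B.
Discount-window loan 207.5 billion rupees: the loan is credited to the bank's reserve account → +207.5B.
Net: 107 + 135 − 247 + 207.5 = +202.5 billion.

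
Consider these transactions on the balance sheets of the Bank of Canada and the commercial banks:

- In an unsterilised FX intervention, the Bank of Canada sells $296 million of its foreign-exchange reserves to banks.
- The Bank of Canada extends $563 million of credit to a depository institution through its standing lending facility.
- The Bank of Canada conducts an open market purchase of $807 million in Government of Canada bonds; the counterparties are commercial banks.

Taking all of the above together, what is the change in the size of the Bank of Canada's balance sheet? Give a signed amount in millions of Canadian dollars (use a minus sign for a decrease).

FX sale $296 million: a Bank of Canada asset is shed → −$296M.
Discount-window loan $563 million: a Bank of Canada asset is acquired → +$563M.
OMO purchase (from banks) $807 million: a Bank of Canada asset is acquired → +$807M.
Net: −296 + 563 + 807 = +$1074 million.

+$1074 million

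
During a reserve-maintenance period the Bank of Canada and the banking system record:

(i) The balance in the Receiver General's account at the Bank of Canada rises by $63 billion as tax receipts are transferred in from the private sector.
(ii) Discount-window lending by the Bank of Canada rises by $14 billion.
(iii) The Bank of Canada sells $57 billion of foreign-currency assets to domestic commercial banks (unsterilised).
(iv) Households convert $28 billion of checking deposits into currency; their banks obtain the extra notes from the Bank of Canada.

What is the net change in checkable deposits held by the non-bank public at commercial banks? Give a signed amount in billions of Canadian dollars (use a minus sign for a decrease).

Government account inflow $63 billion: non-bank counterparties' bank balances fall → −$63B.
Discount-window loan $14 billion: the counterparty is a bank, so public deposits are unchanged → 0.
FX sale $57 billion: the counterparty is a bank, so public deposits are unchanged → 0.
Currency withdrawal $28 billion: non-bank counterparties' bank balances fall → −$28B.
Net: −63 + 0 + 0 − 28 = -$91 billion.

-$91 billion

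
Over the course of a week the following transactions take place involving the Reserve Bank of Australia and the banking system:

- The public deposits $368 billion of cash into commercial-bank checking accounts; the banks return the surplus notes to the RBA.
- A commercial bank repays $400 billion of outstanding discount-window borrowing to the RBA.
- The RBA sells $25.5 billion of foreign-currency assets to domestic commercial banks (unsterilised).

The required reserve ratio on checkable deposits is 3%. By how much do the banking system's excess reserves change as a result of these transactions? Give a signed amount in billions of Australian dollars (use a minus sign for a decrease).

-$68.54 billion

Currency deposit $368 billion: reserves +$368B, deposits +$368B.
Discount-window repayment $400 billion: reserves −$400B, deposits 0.
FX sale $25.5 billion: reserves −$25.5B, deposits 0.
Totals: Δreserves = −$57.5B, Δdeposits = +$368B.
Δrequired reserves = 3% × +$368B = +$11.04B.
Δexcess reserves = Δreserves − Δrequired = −$57.5B − (+$11.04B) = -$68.54 billion.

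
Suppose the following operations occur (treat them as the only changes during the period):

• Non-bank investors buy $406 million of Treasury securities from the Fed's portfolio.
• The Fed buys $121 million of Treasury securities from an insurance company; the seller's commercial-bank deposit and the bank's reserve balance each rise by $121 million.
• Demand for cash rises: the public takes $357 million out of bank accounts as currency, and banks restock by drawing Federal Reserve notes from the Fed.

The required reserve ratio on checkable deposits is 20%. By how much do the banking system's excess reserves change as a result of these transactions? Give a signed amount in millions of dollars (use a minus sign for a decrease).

-$513.6 million

Asset sale (to non-banks) $406 million: reserves −$406M, deposits −$406M.
Asset purchase (from non-banks) $121 million: reserves +$121M, deposits +$121M.
Currency withdrawal $357 million: reserves −$357M, deposits −$357M.
Totals: Δreserves = −$642M, Δdeposits = −$642M.
Δrequired reserves = 20% × −$642M = −$128.4M.
Δexcess reserves = Δreserves − Δrequired = −$642M − (−$128.4M) = -$513.6 million.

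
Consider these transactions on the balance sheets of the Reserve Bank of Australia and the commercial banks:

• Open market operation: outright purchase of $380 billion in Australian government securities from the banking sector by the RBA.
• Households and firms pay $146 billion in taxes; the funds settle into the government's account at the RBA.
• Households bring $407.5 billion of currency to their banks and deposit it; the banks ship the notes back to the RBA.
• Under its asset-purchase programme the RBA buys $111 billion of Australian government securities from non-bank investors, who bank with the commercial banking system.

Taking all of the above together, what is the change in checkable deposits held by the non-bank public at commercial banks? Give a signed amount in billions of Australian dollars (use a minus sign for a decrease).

+$372.5 billion

RBA balance sheet:
  Assets:      Securities +$491B
  Liabilities: Bank reserves +$752.5B, Currency in circulation −$407.5B, Government deposits +$146B
Commercial banking system:
  Assets:      Reserves at CB +$752.5B, Securities −$380B
  Liabilities: Checkable deposits +$372.5B
So the change in checkable deposits held by the non-bank public at commercial banks is +$372.5 billion.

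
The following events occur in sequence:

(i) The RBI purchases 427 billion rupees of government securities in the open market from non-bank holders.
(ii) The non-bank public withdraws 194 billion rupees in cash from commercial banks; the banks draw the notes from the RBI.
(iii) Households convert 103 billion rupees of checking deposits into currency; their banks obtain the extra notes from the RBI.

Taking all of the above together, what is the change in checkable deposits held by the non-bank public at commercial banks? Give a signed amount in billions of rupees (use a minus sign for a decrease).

RBI balance sheet:
  Assets:      Securities +427B
  Liabilities: Bank reserves +130B, Currency in circulation +297B
Commercial banking system:
  Assets:      Reserves at CB +130B
  Liabilities: Checkable deposits +130B
So the change in checkable deposits held by the non-bank public at commercial banks is +130 billion.

+130 billion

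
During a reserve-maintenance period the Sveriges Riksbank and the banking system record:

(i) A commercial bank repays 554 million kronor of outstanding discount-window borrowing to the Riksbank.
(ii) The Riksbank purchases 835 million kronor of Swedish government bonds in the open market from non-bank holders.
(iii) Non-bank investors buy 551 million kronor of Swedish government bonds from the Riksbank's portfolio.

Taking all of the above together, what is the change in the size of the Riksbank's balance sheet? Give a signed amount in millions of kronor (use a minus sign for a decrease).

-270 million

Discount-window repayment 554 million kronor: a Riksbank asset is shed → −554M.
Asset purchase (from non-banks) 835 million kronor: a Riksbank asset is acquired → +835M.
Asset sale (to non-banks) 551 million kronor: a Riksbank asset is shed → −551M.
Net: −554 + 835 − 551 = -270 million.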